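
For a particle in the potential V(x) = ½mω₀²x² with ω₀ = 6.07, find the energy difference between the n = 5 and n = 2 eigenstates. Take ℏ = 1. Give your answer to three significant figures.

E_n = ℏω₀(n + ½), so ΔE = (5 − 2) ℏω₀ = 3 × 6.07 = 18.21.

ΔE = 18.2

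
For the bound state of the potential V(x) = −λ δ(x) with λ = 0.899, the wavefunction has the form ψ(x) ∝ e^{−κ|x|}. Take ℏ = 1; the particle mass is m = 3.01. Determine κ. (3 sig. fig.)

Integrate −(ℏ²/2m)ψ'' − λδ(x)ψ = Eψ from −ε to +ε: the ψ'' term gives ψ'(0⁺) − ψ'(0⁻) and the δ term gives −(2mλ/ℏ²)ψ(0).
With ψ ∝ e^{−κ|x|} this yields −2κ = −2mλ/ℏ², so κ = mλ/ℏ² = 2.706.

κ = 2.71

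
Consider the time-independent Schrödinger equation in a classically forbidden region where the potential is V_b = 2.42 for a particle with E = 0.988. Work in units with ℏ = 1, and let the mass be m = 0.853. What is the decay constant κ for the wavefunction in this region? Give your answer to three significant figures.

Since E < V_b the TISE in this region is ψ'' = κ²ψ with κ = √(2m(V_b − E))/ℏ.
κ = √(2 × 0.853 × 1.432) = 1.563.

κ = 1.56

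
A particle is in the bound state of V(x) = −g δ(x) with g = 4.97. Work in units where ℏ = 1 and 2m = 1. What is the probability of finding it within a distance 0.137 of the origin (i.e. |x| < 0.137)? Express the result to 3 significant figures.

P = 0.494

The normalised bound state is ψ = √κ e^{−κ|x|} with κ = mg/ℏ² = 2.485.
P(|x| < d) = ∫_{−d}^{d} κ e^{−2κ|x|} dx = 1 − e^{−2κd} = 1 − e^{−0.6809} = 0.4938.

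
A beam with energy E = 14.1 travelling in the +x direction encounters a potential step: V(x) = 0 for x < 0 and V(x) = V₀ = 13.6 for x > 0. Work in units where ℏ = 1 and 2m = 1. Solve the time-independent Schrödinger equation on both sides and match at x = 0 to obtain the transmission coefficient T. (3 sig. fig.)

On each side the TISE gives plane waves with k = √(2m(E − V))/ℏ: k₁ = √(2·½·14.1) = 3.755, k₂ = √(2·½·0.5) = 0.7071.
Continuity of ψ and ψ′ at the step yields the reflection amplitude r = (k₁ − k₂)/(k₁ + k₂) = 0.6831; thus R = |r|² = 0.4666, T = 0.5334.

T = 0.533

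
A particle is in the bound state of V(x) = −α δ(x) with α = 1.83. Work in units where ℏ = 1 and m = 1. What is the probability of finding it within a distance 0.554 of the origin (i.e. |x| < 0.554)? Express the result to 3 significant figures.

P = 0.868

The normalised bound state is ψ = √κ e^{−κ|x|} with κ = mα/ℏ² = 1.830.
P(|x| < d) = ∫_{−d}^{d} κ e^{−2κ|x|} dx = 1 − e^{−2κd} = 1 − e^{−2.028} = 0.8684.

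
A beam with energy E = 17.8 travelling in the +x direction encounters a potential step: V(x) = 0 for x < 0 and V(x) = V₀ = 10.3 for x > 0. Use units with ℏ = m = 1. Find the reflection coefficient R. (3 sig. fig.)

The wavenumbers are k₁ = √(2mE)/ℏ = 5.967 on the left and k₂ = √(2m(E − V₀))/ℏ = 3.873 on the right.
Continuity of ψ and ψ′ at the step yields the reflection amplitude r = (k₁ − k₂)/(k₁ + k₂) = 0.2128; thus R = |r|² = 0.04527, T = 0.9547.

R = 0.0453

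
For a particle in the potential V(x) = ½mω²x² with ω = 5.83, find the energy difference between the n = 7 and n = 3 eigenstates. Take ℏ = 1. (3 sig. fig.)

ΔE = 23.3

E_n = ℏω(n + ½), so ΔE = (7 − 3) ℏω = 4 × 5.83 = 23.32.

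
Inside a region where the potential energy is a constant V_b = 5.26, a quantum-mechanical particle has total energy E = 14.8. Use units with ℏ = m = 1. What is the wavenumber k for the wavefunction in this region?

With E > V_b the solution is oscillatory, ψ ∝ e^{±ikx} with k = √(2m(E − V_b))/ℏ.
k = √(2 × 1 × 9.54) = 4.368.

k = 4.37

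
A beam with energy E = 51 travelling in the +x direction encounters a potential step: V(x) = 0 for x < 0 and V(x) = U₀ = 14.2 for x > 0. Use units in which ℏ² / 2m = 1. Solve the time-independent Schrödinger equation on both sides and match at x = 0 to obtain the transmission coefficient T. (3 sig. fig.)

T = 0.993

The wavenumbers are k₁ = √(2mE)/ℏ = 7.141 on the left and k₂ = √(2m(E − U₀))/ℏ = 6.066 on the right.
Continuity of ψ and ψ′ at the step yields the reflection amplitude r = (k₁ − k₂)/(k₁ + k₂) = 0.08140; thus R = |r|² = 0.006626, T = 0.9934.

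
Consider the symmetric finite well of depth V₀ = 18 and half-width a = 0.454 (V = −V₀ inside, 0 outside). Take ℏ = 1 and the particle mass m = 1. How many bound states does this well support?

N = 2

Define the well-strength parameter z₀ = (a/ℏ)√(2mV₀) = 0.454 × √(2·1·18) = 2.724.
A new bound state (alternating even/odd) appears each time z₀ passes a multiple of π/2, so N = ⌊2z₀/π⌋ + 1 = ⌊1.734⌋ + 1 = 2.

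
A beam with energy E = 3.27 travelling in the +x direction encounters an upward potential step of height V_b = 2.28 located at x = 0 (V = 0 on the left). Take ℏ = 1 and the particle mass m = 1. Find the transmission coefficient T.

On each side the TISE gives plane waves with k = √(2m(E − V))/ℏ: k₁ = √(2·1·3.27) = 2.557, k₂ = √(2·1·0.99) = 1.407.
Matching ψ and ψ′ at x = 0 gives r = (k₁ − k₂)/(k₁ + k₂), so R = r² = 0.08418 and T = 1 − R = 0.9158.

T = 0.916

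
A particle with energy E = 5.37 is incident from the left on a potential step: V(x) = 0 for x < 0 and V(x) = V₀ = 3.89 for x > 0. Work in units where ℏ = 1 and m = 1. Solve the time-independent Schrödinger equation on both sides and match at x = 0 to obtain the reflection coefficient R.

The wavenumbers are k₁ = √(2mE)/ℏ = 3.277 on the left and k₂ = √(2m(E − V₀))/ℏ = 1.720 on the right.
Matching ψ and ψ′ at x = 0 gives r = (k₁ − k₂)/(k₁ + k₂), so R = r² = 0.09703 and T = 1 − R = 0.9030.

R = 0.0970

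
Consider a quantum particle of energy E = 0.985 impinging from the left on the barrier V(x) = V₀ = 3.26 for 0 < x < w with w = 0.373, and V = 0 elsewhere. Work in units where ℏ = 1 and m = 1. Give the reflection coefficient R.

R = 0.480

E < V₀: inside the barrier ψ ∝ e^{±κx} with κ = √(2m(V₀ − E))/ℏ = 2.133.
κw = 0.7956, sinh(κw) = 0.8823.
Matching ψ, ψ′ at both faces gives T = [1 + V₀² sinh²(κw) / (4E(V₀ − E))]⁻¹ = 1/1.923 = 0.520.
R = 1 − T = 0.480.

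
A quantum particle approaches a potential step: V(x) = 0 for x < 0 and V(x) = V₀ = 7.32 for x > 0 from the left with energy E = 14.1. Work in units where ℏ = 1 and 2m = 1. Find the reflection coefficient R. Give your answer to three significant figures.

The wavenumbers are k₁ = √(2mE)/ℏ = 3.755 on the left and k₂ = √(2m(E − V₀))/ℏ = 2.604 on the right.
Matching ψ and ψ′ at x = 0 gives r = (k₁ − k₂)/(k₁ + k₂), so R = r² = 0.03277 and T = 1 − R = 0.9672.

R = 0.0328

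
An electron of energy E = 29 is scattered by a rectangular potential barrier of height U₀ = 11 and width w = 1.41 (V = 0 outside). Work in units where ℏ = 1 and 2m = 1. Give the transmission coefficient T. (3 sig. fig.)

Above the barrier the interior wavenumber is k₂ = √(2m(E − U₀))/ℏ = 4.243, giving phase k₂w = 5.982.
T = [1 + U₀² sin²(k₂w) / (4E(E − U₀))]⁻¹ = 1/1.005 = 0.995.

T = 0.995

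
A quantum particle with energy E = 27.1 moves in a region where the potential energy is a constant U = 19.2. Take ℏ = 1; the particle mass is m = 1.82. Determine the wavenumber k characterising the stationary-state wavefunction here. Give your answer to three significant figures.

With E > U the solution is oscillatory, ψ ∝ e^{±ikx} with k = √(2m(E − U))/ℏ.
k = √(2 × 1.82 × 7.9) = 5.362.

k = 5.36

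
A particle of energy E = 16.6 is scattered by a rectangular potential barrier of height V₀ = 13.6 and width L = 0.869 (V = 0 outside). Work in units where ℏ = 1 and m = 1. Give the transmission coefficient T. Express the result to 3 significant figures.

T = 0.599

Above the barrier the interior wavenumber is k₂ = √(2m(E − V₀))/ℏ = 2.449, giving phase k₂L = 2.129.
Matching at both interfaces gives T⁻¹ = 1 + V₀² sin²(k₂L) / [4E(E − V₀)] = 1.668, hence T = 0.599.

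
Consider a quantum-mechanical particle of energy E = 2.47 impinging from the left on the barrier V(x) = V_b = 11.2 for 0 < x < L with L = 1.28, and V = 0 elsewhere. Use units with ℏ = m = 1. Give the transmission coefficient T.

T = 0.0000622

Since E < V_b the interior solution is evanescent with decay constant κ = √(2m(V_b − E))/ℏ = 4.179.
κL = 5.349, sinh(κL) = 105.1.
Matching ψ, ψ′ at both faces gives T = [1 + V_b² sinh²(κL) / (4E(V_b − E))]⁻¹ = 1/16080 = 0.0000622.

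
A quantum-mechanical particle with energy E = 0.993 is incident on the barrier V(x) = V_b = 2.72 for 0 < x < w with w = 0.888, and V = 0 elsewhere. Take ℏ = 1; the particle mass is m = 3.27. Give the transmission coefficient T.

E < V_b: inside the barrier ψ ∝ e^{±κx} with κ = √(2m(V_b − E))/ℏ = 3.361.
κw = 2.984, sinh(κw) = 9.861.
Matching ψ, ψ′ at both faces gives T = [1 + V_b² sinh²(κw) / (4E(V_b − E))]⁻¹ = 1/105.9 = 0.00944.

T = 0.00944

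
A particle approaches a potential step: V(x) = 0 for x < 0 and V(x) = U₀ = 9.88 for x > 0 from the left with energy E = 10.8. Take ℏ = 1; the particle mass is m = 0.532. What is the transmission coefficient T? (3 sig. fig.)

The wavenumbers are k₁ = √(2mE)/ℏ = 3.390 on the left and k₂ = √(2m(E − U₀))/ℏ = 0.9894 on the right.
Continuity of ψ and ψ′ at the step yields the reflection amplitude r = (k₁ − k₂)/(k₁ + k₂) = 0.5481; thus R = |r|² = 0.3005, T = 0.6995.

T = 0.700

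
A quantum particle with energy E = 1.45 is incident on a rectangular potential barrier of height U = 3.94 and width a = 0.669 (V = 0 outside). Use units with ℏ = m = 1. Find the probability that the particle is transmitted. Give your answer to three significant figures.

T = 0.172

Since E < U the interior solution is evanescent with decay constant κ = √(2m(U − E))/ℏ = 2.232.
κa = 1.493, sinh(κa) = 2.113.
Matching ψ, ψ′ at both faces gives T = [1 + U² sinh²(κa) / (4E(U − E))]⁻¹ = 1/5.798 = 0.172.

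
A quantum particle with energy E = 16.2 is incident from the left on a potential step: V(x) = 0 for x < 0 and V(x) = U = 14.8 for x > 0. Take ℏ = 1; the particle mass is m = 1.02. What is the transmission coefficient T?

T = 0.702

On each side the TISE gives plane waves with k = √(2m(E − V))/ℏ: k₁ = √(2·1.02·16.2) = 5.749, k₂ = √(2·1.02·1.4) = 1.690.
Matching ψ and ψ′ at x = 0 gives r = (k₁ − k₂)/(k₁ + k₂), so R = r² = 0.2977 and T = 1 − R = 0.7023.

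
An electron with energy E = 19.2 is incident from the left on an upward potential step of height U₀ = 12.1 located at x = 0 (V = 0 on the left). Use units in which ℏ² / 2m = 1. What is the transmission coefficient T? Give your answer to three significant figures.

The wavenumbers are k₁ = √(2mE)/ℏ = 4.382 on the left and k₂ = √(2m(E − U₀))/ℏ = 2.665 on the right.
Matching ψ and ψ′ at x = 0 gives r = (k₁ − k₂)/(k₁ + k₂), so R = r² = 0.05939 and T = 1 − R = 0.9406.

T = 0.941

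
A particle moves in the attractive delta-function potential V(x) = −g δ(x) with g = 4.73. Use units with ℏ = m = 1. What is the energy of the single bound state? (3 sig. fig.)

The bound state is ψ(x) = √κ e^{−κ|x|}. The derivative jump ψ'(0⁺) − ψ'(0⁻) = −(2mg/ℏ²)ψ(0) fixes κ = mg/ℏ² = 4.730.
Then E = −ℏ²κ²/(2m) = −mg²/(2ℏ²) = -11.19.

E = -11.2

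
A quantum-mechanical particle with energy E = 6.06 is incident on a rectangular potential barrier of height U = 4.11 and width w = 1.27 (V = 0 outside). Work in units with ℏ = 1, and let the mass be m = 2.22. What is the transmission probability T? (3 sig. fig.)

T = 0.899

E > U: inside the barrier k₂ = √(2m(E − U))/ℏ = 2.942, k₂w = 3.737.
Matching at both interfaces gives T⁻¹ = 1 + U² sin²(k₂w) / [4E(E − U)] = 1.112, hence T = 0.899.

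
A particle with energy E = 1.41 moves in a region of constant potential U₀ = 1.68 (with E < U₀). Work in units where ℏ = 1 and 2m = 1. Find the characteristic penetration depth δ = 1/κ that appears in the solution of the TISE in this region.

δ = 1.92

Since E < U₀ the TISE in this region is ψ'' = κ²ψ with κ = √(2m(U₀ − E))/ℏ.
κ = √(2 × 0.5 × 0.27) = 0.5196. The penetration depth is δ = 1/κ = 1.92.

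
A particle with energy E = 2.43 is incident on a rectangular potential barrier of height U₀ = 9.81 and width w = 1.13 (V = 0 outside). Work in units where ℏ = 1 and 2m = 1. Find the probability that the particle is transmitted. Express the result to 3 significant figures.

Since E < U₀ the interior solution is evanescent with decay constant κ = √(2m(U₀ − E))/ℏ = 2.717.
κw = 3.070, sinh(κw) = 10.75.
The exact tunnelling result is T⁻¹ = 1 + U₀² sinh²(κw) / [4E(U₀ − E)] = 155.9, so T = 0.00641.

T = 0.00641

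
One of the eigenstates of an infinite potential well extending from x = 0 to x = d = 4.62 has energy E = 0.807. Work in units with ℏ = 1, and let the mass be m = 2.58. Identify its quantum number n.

From E_n = n²π²ℏ²/(2md²) invert to n = √(2md²E)/(πℏ).
n = (4.62/π) × √(2 × 2.58 × 0.807) = 3.001 → n = 3.

n = 3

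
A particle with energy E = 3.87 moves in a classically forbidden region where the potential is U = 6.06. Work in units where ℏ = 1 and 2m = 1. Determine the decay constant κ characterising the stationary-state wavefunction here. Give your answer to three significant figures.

κ = 1.48

Since E < U the TISE in this region is ψ'' = κ²ψ with κ = √(2m(U − E))/ℏ.
κ = √(2 × 0.5 × 2.19) = 1.480.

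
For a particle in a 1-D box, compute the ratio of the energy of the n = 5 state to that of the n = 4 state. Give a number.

1.5625

E_n = n²π²ℏ²/(2mL²) so the ratio is n₂²/n₁² = 25/16 = 1.5625.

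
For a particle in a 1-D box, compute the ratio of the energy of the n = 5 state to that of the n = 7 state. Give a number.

E_n = n²π²ℏ²/(2mL²) so the ratio is n₂²/n₁² = 25/49 = 0.510204.

0.510204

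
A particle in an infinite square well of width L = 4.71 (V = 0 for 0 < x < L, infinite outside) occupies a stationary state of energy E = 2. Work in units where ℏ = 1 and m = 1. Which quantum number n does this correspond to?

n = 3

For an infinite well E_n = n²π²ℏ²/(2mL²), so n = (L/πℏ)√(2mE).
n = (4.71/π) × √(2 × 1 × 2) = 2.998 → n = 3.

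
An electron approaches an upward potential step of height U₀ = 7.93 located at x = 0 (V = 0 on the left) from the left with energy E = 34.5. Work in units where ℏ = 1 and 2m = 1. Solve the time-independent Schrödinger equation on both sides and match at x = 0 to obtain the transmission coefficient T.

The wavenumbers are k₁ = √(2mE)/ℏ = 5.874 on the left and k₂ = √(2m(E − U₀))/ℏ = 5.155 on the right.
Matching ψ and ψ′ at x = 0 gives r = (k₁ − k₂)/(k₁ + k₂), so R = r² = 0.004251 and T = 1 − R = 0.9957.

T = 0.996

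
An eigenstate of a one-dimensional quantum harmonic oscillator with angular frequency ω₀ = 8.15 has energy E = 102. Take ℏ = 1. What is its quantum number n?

n = 12

E_n = ℏω₀(n + ½) ⇒ n = E/(ℏω₀) − ½ = 102/8.15 − 0.5 = 12.015 → n = 12.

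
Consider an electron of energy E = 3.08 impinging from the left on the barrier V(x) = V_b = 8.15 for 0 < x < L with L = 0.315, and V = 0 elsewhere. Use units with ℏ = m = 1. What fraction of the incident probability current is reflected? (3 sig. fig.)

R = 0.597

Since E < V_b the interior solution is evanescent with decay constant κ = √(2m(V_b − E))/ℏ = 3.184.
κL = 1.003, sinh(κL) = 1.180.
Matching ψ, ψ′ at both faces gives T = [1 + V_b² sinh²(κL) / (4E(V_b − E))]⁻¹ = 1/2.481 = 0.403.
R = 1 − T = 0.597.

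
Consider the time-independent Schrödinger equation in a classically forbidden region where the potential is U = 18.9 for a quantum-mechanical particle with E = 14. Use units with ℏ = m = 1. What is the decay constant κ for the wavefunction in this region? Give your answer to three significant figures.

κ = 3.13

Since E < U the TISE in this region is ψ'' = κ²ψ with κ = √(2m(U − E))/ℏ.
κ = √(2 × 1 × 4.9) = 3.130.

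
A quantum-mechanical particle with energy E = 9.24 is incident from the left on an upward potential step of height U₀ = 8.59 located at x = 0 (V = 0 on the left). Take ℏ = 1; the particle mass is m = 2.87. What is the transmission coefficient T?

On each side the TISE gives plane waves with k = √(2m(E − V))/ℏ: k₁ = √(2·2.87·9.24) = 7.283, k₂ = √(2·2.87·0.65) = 1.932.
Continuity of ψ and ψ′ at the step yields the reflection amplitude r = (k₁ − k₂)/(k₁ + k₂) = 0.5807; thus R = |r|² = 0.3373, T = 0.6627.

T = 0.663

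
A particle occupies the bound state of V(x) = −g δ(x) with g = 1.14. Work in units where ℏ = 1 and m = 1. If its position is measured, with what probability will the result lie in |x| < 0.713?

P = 0.803

The normalised bound state is ψ = √κ e^{−κ|x|} with κ = mg/ℏ² = 1.140.
P(|x| < d) = ∫_{−d}^{d} κ e^{−2κ|x|} dx = 1 − e^{−2κd} = 1 − e^{−1.626} = 0.8032.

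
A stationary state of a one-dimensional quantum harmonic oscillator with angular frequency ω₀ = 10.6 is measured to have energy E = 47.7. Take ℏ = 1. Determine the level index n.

n = 4

Invert E_n = (n + ½)ℏω₀: n = E/ℏω₀ − ½ = 4.000, so n = 4.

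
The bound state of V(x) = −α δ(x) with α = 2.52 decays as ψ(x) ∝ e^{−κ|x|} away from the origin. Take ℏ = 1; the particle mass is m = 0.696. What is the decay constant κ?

Integrating the TISE across x = 0 gives the cusp condition ψ'(0⁺) − ψ'(0⁻) = −(2mα/ℏ²)ψ(0).
With ψ ∝ e^{−κ|x|} this yields −2κ = −2mα/ℏ², so κ = mα/ℏ² = 1.754.

κ = 1.75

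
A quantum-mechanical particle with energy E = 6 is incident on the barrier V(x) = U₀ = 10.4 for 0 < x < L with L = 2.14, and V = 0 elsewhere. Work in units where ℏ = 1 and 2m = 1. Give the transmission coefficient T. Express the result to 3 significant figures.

E < U₀: inside the barrier ψ ∝ e^{±κx} with κ = √(2m(U₀ − E))/ℏ = 2.098.
κL = 4.489, sinh(κL) = 44.51.
Matching ψ, ψ′ at both faces gives T = [1 + U₀² sinh²(κL) / (4E(U₀ − E))]⁻¹ = 1/2030 = 0.000493.

T = 0.000493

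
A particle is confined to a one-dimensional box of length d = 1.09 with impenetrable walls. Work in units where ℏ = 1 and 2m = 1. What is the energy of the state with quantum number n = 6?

E = 299

Requiring ψ(0) = ψ(d) = 0 quantises k = nπ/d, hence E_n = ℏ²k²/2m = n²π²ℏ²/(2md²).
E_6 = 6² × π² / (2 × 0.5 × 1.09²) = 299.1.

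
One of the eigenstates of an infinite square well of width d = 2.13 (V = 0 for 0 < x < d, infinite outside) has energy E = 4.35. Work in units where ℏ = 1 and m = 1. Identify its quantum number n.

For an infinite well E_n = n²π²ℏ²/(2md²), so n = (d/πℏ)√(2mE).
n = (2.13/π) × √(2 × 1 × 4.35) = 2.000 → n = 2.

n = 2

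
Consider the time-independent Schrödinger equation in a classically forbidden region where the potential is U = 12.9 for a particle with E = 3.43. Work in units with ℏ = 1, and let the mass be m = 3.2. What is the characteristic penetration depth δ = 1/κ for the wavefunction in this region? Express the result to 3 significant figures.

δ = 0.128

Since E < U the TISE in this region is ψ'' = κ²ψ with κ = √(2m(U − E))/ℏ.
κ = √(2 × 3.2 × 9.47) = 7.785. The penetration depth is δ = 1/κ = 0.128.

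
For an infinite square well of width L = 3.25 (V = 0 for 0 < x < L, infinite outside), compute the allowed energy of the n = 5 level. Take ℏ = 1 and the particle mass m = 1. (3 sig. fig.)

E = 11.7

Requiring ψ(0) = ψ(L) = 0 quantises k = nπ/L, hence E_n = ℏ²k²/2m = n²π²ℏ²/(2mL²).
E_5 = 5² × π² / (2 × 1 × 3.25²) = 11.68.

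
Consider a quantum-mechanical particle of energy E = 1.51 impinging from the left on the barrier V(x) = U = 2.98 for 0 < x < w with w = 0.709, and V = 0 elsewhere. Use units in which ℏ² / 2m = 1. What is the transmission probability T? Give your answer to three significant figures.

T = 0.515

E < U: inside the barrier ψ ∝ e^{±κx} with κ = √(2m(U − E))/ℏ = 1.212.
κw = 0.8596, sinh(κw) = 0.9695.
The exact tunnelling result is T⁻¹ = 1 + U² sinh²(κw) / [4E(U − E)] = 1.940, so T = 0.515.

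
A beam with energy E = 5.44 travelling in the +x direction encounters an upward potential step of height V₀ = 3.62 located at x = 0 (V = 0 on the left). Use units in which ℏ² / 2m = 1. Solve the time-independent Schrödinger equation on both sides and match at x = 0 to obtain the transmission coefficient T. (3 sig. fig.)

The wavenumbers are k₁ = √(2mE)/ℏ = 2.332 on the left and k₂ = √(2m(E − V₀))/ℏ = 1.349 on the right.
Continuity of ψ and ψ′ at the step yields the reflection amplitude r = (k₁ − k₂)/(k₁ + k₂) = 0.2671; thus R = |r|² = 0.07134, T = 0.9287.

T = 0.929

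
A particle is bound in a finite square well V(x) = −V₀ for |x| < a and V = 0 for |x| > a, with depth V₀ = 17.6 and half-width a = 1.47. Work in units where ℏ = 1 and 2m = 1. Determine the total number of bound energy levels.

N = 4

The dimensionless depth is z₀ = a√(2mV₀)/ℏ = 1.47 × √(17.60) = 6.167.
A new bound state (alternating even/odd) appears each time z₀ passes a multiple of π/2, so N = ⌊2z₀/π⌋ + 1 = ⌊3.926⌋ + 1 = 4.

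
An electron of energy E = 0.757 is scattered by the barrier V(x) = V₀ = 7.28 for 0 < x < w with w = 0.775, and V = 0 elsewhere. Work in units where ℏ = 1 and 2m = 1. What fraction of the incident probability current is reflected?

R = 0.971

E < V₀: inside the barrier ψ ∝ e^{±κx} with κ = √(2m(V₀ − E))/ℏ = 2.554.
κw = 1.979, sinh(κw) = 3.550.
Matching ψ, ψ′ at both faces gives T = [1 + V₀² sinh²(κw) / (4E(V₀ − E))]⁻¹ = 1/34.82 = 0.0287.
R = 1 − T = 0.971.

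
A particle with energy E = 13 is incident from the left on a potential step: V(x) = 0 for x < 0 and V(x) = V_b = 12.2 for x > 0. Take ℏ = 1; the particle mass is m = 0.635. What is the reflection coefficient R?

R = 0.363

On each side the TISE gives plane waves with k = √(2m(E − V))/ℏ: k₁ = √(2·0.635·13) = 4.063, k₂ = √(2·0.635·0.8) = 1.008.
Matching ψ and ψ′ at x = 0 gives r = (k₁ − k₂)/(k₁ + k₂), so R = r² = 0.3630 and T = 1 − R = 0.6370.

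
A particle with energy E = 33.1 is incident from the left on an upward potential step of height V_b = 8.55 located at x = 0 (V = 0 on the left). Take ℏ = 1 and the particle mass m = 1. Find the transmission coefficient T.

The wavenumbers are k₁ = √(2mE)/ℏ = 8.136 on the left and k₂ = √(2m(E − V_b))/ℏ = 7.007 on the right.
Matching ψ and ψ′ at x = 0 gives r = (k₁ − k₂)/(k₁ + k₂), so R = r² = 0.005560 and T = 1 − R = 0.9944.

T = 0.994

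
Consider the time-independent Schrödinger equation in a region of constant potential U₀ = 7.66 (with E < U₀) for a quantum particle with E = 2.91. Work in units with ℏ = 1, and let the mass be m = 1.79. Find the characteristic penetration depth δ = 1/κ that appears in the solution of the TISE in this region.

Since E < U₀ the TISE in this region is ψ'' = κ²ψ with κ = √(2m(U₀ − E))/ℏ.
κ = √(2 × 1.79 × 4.75) = 4.124. The penetration depth is δ = 1/κ = 0.242.

δ = 0.242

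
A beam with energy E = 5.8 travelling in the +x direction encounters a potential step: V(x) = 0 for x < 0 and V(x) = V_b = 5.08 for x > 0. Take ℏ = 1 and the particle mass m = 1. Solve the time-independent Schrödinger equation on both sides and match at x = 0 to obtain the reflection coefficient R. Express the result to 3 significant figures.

The wavenumbers are k₁ = √(2mE)/ℏ = 3.406 on the left and k₂ = √(2m(E − V_b))/ℏ = 1.200 on the right.
Continuity of ψ and ψ′ at the step yields the reflection amplitude r = (k₁ − k₂)/(k₁ + k₂) = 0.4789; thus R = |r|² = 0.2294, T = 0.7706.

R = 0.229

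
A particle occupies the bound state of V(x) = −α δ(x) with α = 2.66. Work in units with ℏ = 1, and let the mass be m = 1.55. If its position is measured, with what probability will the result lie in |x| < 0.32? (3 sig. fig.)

The normalised bound state is ψ = √κ e^{−κ|x|} with κ = mα/ℏ² = 4.123.
P(|x| < d) = ∫_{−d}^{d} κ e^{−2κ|x|} dx = 1 − e^{−2κd} = 1 − e^{−2.639} = 0.9285.

P = 0.929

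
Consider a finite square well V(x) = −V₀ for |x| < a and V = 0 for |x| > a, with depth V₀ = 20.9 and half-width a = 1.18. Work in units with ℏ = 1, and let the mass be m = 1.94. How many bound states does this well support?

N = 7

The dimensionless depth is z₀ = a√(2mV₀)/ℏ = 1.18 × √(81.09) = 10.63.
A new bound state (alternating even/odd) appears each time z₀ passes a multiple of π/2, so N = ⌊2z₀/π⌋ + 1 = ⌊6.765⌋ + 1 = 7.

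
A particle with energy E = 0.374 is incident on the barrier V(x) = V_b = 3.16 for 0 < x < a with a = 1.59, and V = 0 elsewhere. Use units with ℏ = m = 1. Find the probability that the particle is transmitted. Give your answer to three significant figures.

Since E < V_b the interior solution is evanescent with decay constant κ = √(2m(V_b − E))/ℏ = 2.361.
κa = 3.753, sinh(κa) = 21.32.
The exact tunnelling result is T⁻¹ = 1 + V_b² sinh²(κa) / [4E(V_b − E)] = 1090, so T = 0.000918.

T = 0.000918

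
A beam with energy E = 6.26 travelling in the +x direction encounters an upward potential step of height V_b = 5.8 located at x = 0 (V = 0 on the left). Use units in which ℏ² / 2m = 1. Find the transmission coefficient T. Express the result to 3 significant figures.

T = 0.671

On each side the TISE gives plane waves with k = √(2m(E − V))/ℏ: k₁ = √(2·½·6.26) = 2.502, k₂ = √(2·½·0.46) = 0.6782.
Continuity of ψ and ψ′ at the step yields the reflection amplitude r = (k₁ − k₂)/(k₁ + k₂) = 0.5735; thus R = |r|² = 0.3289, T = 0.6711.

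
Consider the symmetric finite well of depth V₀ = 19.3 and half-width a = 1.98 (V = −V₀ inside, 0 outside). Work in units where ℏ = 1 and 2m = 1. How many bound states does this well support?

The dimensionless depth is z₀ = a√(2mV₀)/ℏ = 1.98 × √(19.30) = 8.698.
The even/odd transcendental equations gain one root per π/2 in z₀, giving N = 1 + ⌊2z₀/π⌋ = 1 + ⌊5.538⌋ = 6.

N = 6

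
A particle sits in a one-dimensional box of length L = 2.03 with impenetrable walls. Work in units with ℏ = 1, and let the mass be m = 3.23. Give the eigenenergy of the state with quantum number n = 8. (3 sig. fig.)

The infinite-well eigenfunctions ψ_n = √(2/L) sin(nπx/L) vanish at both walls, giving E_n = n²π²ℏ²/(2mL²).
E_8 = 8² × π² / (2 × 3.23 × 2.03²) = 23.73.

E = 23.7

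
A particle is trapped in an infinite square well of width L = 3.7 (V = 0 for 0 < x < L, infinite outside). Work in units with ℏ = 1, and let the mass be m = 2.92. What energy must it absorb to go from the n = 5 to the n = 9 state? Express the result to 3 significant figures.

ΔE = 6.91

E_n = n²π²ℏ²/(2mL²), so ΔE = (9² − 5²) π²ℏ²/(2mL²).
ΔE = 56 × π² / (2 × 2.92 × 3.7²) = 6.913.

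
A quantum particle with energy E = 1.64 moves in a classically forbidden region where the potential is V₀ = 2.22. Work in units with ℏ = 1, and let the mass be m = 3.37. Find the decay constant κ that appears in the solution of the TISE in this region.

Since E < V₀ the TISE in this region is ψ'' = κ²ψ with κ = √(2m(V₀ − E))/ℏ.
κ = √(2 × 3.37 × 0.58) = 1.977.

κ = 1.98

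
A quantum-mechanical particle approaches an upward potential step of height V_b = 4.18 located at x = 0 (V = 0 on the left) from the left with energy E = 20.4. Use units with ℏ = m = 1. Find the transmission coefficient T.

The wavenumbers are k₁ = √(2mE)/ℏ = 6.387 on the left and k₂ = √(2m(E − V_b))/ℏ = 5.696 on the right.
Continuity of ψ and ψ′ at the step yields the reflection amplitude r = (k₁ − k₂)/(k₁ + k₂) = 0.05726; thus R = |r|² = 0.003279, T = 0.9967.

T = 0.997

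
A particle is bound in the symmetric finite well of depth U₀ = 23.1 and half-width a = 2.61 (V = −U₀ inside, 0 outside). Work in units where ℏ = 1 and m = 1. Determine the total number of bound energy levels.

Define the well-strength parameter z₀ = (a/ℏ)√(2mU₀) = 2.61 × √(2·1·23.1) = 17.74.
The even/odd transcendental equations gain one root per π/2 in z₀, giving N = 1 + ⌊2z₀/π⌋ = 1 + ⌊11.29⌋ = 12.

N = 12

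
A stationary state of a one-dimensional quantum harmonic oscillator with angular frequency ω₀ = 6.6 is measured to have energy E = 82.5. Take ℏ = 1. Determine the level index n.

E_n = ℏω₀(n + ½) ⇒ n = E/(ℏω₀) − ½ = 82.5/6.6 − 0.5 = 12.000 → n = 12.

n = 12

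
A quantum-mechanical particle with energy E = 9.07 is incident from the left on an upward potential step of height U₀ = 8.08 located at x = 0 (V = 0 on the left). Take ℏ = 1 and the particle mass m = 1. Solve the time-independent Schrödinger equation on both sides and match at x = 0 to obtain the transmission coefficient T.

T = 0.747

On each side the TISE gives plane waves with k = √(2m(E − V))/ℏ: k₁ = √(2·1·9.07) = 4.259, k₂ = √(2·1·0.99) = 1.407.
Matching ψ and ψ′ at x = 0 gives r = (k₁ − k₂)/(k₁ + k₂), so R = r² = 0.2533 and T = 1 − R = 0.7467.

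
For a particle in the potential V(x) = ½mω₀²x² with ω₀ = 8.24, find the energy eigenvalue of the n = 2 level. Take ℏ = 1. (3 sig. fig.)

E = 20.6

Using E_n = (n + ½)ℏω₀: E_2 = 2.5 × 8.24 = 20.60.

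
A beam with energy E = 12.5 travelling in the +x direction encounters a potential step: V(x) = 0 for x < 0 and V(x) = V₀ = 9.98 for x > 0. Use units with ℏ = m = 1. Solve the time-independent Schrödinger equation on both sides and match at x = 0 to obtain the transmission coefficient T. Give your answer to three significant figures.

The wavenumbers are k₁ = √(2mE)/ℏ = 5.000 on the left and k₂ = √(2m(E − V₀))/ℏ = 2.245 on the right.
Continuity of ψ and ψ′ at the step yields the reflection amplitude r = (k₁ − k₂)/(k₁ + k₂) = 0.3803; thus R = |r|² = 0.1446, T = 0.8554.

T = 0.855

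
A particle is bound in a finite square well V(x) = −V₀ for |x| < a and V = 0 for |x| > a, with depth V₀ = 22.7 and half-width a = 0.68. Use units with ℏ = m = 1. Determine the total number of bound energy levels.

N = 3

Define the well-strength parameter z₀ = (a/ℏ)√(2mV₀) = 0.68 × √(2·1·22.7) = 4.582.
The even/odd transcendental equations gain one root per π/2 in z₀, giving N = 1 + ⌊2z₀/π⌋ = 1 + ⌊2.917⌋ = 3.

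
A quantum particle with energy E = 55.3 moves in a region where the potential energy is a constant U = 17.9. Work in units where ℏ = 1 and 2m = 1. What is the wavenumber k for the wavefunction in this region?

With E > U the solution is oscillatory, ψ ∝ e^{±ikx} with k = √(2m(E − U))/ℏ.
k = √(2 × 0.5 × 37.4) = 6.116.

k = 6.12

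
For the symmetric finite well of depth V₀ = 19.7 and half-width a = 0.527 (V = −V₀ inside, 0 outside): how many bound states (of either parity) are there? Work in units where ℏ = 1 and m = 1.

The dimensionless depth is z₀ = a√(2mV₀)/ℏ = 0.527 × √(39.40) = 3.308.
A new bound state (alternating even/odd) appears each time z₀ passes a multiple of π/2, so N = ⌊2z₀/π⌋ + 1 = ⌊2.106⌋ + 1 = 3.

N = 3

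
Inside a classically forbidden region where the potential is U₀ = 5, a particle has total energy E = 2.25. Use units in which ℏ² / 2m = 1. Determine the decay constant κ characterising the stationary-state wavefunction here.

κ = 1.66

Since E < U₀ the TISE in this region is ψ'' = κ²ψ with κ = √(2m(U₀ − E))/ℏ.
κ = √(2 × 0.5 × 2.75) = 1.658.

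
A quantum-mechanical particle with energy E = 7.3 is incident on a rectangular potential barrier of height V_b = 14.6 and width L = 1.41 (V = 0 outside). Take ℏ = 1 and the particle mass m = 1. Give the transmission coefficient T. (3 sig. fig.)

E < V_b: inside the barrier ψ ∝ e^{±κx} with κ = √(2m(V_b − E))/ℏ = 3.821.
κL = 5.388, sinh(κL) = 109.3.
Matching ψ, ψ′ at both faces gives T = [1 + V_b² sinh²(κL) / (4E(V_b − E))]⁻¹ = 1/11960 = 0.0000836.

T = 0.0000836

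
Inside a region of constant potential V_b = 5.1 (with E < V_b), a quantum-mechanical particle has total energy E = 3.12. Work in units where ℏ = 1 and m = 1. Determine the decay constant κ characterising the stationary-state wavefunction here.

κ = 1.99

Since E < V_b the TISE in this region is ψ'' = κ²ψ with κ = √(2m(V_b − E))/ℏ.
κ = √(2 × 1 × 1.98) = 1.990.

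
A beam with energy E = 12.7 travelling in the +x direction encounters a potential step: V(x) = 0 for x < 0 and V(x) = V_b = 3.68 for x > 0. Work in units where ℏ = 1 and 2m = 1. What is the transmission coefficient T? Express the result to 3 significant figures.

T = 0.993

On each side the TISE gives plane waves with k = √(2m(E − V))/ℏ: k₁ = √(2·½·12.7) = 3.564, k₂ = √(2·½·9.02) = 3.003.
Continuity of ψ and ψ′ at the step yields the reflection amplitude r = (k₁ − k₂)/(k₁ + k₂) = 0.08533; thus R = |r|² = 0.007281, T = 0.9927.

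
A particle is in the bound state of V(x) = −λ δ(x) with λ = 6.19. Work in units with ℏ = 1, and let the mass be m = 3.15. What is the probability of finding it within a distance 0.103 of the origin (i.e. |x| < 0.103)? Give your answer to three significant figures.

P = 0.982

The normalised bound state is ψ = √κ e^{−κ|x|} with κ = mλ/ℏ² = 19.50.
P(|x| < d) = ∫_{−d}^{d} κ e^{−2κ|x|} dx = 1 − e^{−2κd} = 1 − e^{−4.017} = 0.9820.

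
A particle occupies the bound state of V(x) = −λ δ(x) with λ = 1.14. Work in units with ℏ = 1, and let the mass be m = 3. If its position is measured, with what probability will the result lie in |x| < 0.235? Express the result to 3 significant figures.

P = 0.800

The normalised bound state is ψ = √κ e^{−κ|x|} with κ = mλ/ℏ² = 3.420.
P(|x| < d) = ∫_{−d}^{d} κ e^{−2κ|x|} dx = 1 − e^{−2κd} = 1 − e^{−1.607} = 0.7996.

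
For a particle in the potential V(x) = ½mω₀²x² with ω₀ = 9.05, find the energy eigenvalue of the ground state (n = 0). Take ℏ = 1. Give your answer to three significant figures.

E = 4.53

The oscillator eigenvalues are E_n = ℏω₀(n + ½), so E_0 = 9.05 × 0.5 = 4.525.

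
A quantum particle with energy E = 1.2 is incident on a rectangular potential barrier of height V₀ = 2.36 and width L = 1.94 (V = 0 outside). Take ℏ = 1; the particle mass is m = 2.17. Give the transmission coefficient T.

T = 0.000662

Since E < V₀ the interior solution is evanescent with decay constant κ = √(2m(V₀ − E))/ℏ = 2.244.
κL = 4.353, sinh(κL) = 38.84.
The exact tunnelling result is T⁻¹ = 1 + V₀² sinh²(κL) / [4E(V₀ − E)] = 1510, so T = 0.000662.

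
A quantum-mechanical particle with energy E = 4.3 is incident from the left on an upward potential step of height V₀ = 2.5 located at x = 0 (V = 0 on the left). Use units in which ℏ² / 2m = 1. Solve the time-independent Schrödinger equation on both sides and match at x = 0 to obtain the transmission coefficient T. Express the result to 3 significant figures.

T = 0.954

The wavenumbers are k₁ = √(2mE)/ℏ = 2.074 on the left and k₂ = √(2m(E − V₀))/ℏ = 1.342 on the right.
Continuity of ψ and ψ′ at the step yields the reflection amplitude r = (k₁ − k₂)/(k₁ + k₂) = 0.2143; thus R = |r|² = 0.04594, T = 0.9541.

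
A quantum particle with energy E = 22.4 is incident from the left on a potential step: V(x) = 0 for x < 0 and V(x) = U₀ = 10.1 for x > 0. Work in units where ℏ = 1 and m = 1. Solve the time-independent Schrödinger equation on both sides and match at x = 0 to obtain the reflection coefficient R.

R = 0.0221

The wavenumbers are k₁ = √(2mE)/ℏ = 6.693 on the left and k₂ = √(2m(E − U₀))/ℏ = 4.960 on the right.
Matching ψ and ψ′ at x = 0 gives r = (k₁ − k₂)/(k₁ + k₂), so R = r² = 0.02213 and T = 1 − R = 0.9779.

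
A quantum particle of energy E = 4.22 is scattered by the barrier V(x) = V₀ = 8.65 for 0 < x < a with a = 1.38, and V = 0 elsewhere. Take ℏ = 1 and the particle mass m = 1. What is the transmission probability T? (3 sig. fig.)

E < V₀: inside the barrier ψ ∝ e^{±κx} with κ = √(2m(V₀ − E))/ℏ = 2.977.
κa = 4.108, sinh(κa) = 30.39.
Matching ψ, ψ′ at both faces gives T = [1 + V₀² sinh²(κa) / (4E(V₀ − E))]⁻¹ = 1/925.4 = 0.00108.

T = 0.00108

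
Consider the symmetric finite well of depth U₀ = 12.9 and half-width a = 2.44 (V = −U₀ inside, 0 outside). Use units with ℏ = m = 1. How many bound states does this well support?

N = 8

Define the well-strength parameter z₀ = (a/ℏ)√(2mU₀) = 2.44 × √(2·1·12.9) = 12.39.
The even/odd transcendental equations gain one root per π/2 in z₀, giving N = 1 + ⌊2z₀/π⌋ = 1 + ⌊7.890⌋ = 8.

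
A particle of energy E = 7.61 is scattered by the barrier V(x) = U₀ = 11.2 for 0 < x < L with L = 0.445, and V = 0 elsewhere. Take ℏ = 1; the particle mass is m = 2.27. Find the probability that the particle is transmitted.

T = 0.0920

E < U₀: inside the barrier ψ ∝ e^{±κx} with κ = √(2m(U₀ − E))/ℏ = 4.037.
κL = 1.797, sinh(κL) = 2.931.
Matching ψ, ψ′ at both faces gives T = [1 + U₀² sinh²(κL) / (4E(U₀ − E))]⁻¹ = 1/10.86 = 0.0920.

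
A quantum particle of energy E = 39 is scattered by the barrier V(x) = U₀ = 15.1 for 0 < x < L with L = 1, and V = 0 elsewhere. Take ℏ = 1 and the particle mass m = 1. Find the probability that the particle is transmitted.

T = 0.979

E > U₀: inside the barrier k₂ = √(2m(E − U₀))/ℏ = 6.914, k₂L = 6.914.
T = [1 + U₀² sin²(k₂L) / (4E(E − U₀))]⁻¹ = 1/1.021 = 0.979.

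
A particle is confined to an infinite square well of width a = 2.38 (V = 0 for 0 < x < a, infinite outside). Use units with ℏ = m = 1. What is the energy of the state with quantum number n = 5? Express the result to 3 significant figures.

E = 21.8

Requiring ψ(0) = ψ(a) = 0 quantises k = nπ/a, hence E_n = ℏ²k²/2m = n²π²ℏ²/(2ma²).
E_5 = 5² × π² / (2 × 1 × 2.38²) = 21.78.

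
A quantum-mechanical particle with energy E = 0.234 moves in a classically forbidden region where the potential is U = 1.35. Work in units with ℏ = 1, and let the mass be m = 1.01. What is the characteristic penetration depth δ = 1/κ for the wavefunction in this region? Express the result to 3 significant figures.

Since E < U the TISE in this region is ψ'' = κ²ψ with κ = √(2m(U − E))/ℏ.
κ = √(2 × 1.01 × 1.116) = 1.501. The penetration depth is δ = 1/κ = 0.666.

δ = 0.666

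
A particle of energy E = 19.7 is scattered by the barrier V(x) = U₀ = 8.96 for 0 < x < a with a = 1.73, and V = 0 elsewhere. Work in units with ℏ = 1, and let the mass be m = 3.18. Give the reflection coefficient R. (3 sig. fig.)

R = 0.0846

E > U₀: inside the barrier k₂ = √(2m(E − U₀))/ℏ = 8.265, k₂a = 14.30.
Matching at both interfaces gives T⁻¹ = 1 + U₀² sin²(k₂a) / [4E(E − U₀)] = 1.092, hence T = 0.915.
R = 1 − T = 0.0846.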